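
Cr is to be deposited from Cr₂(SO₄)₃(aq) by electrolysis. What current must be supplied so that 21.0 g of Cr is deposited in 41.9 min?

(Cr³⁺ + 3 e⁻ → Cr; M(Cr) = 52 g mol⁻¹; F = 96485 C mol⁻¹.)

46.5 A

n(Cr) = 21.0 / 52 = 0.4038 mol.
n(e⁻) = 3 × 0.4038 = 1.212 mol.
Q = n(e⁻)·F = 1.212 × 96485 = 116900 C.
I = Q/t = 116900 / 2514.0 s = 46.5 A.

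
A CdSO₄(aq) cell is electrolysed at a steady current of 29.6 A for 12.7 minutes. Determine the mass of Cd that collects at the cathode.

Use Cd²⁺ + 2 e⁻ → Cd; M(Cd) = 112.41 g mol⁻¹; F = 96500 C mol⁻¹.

13.1 g

Q = I·t = 29.60 A × 762.00 s = 22560 C.
n(e⁻) = Q/F = 22560 / 96500 = 0.2337 mol.
Cd²⁺ + 2 e⁻ → Cd, so n(Cd) = n(e⁻)/2 = 0.1169 mol.
m = n·M = 0.1169 × 112.41 = 13.1 g.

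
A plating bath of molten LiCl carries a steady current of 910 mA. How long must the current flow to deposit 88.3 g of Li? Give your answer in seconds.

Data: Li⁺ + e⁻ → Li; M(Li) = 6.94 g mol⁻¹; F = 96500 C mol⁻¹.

1.35 × 10⁶ s

n(Li) = m/M = 88.3 / 6.94 = 12.72 mol.
Each Li atom requires 1 electron, so n(e⁻) = 1 × 12.72 = 12.72 mol.
Q = n(e⁻)·F = 12.72 × 96500 = 1228000 C.
t = Q/I = 1228000 / 0.9100 A = 1349000 s.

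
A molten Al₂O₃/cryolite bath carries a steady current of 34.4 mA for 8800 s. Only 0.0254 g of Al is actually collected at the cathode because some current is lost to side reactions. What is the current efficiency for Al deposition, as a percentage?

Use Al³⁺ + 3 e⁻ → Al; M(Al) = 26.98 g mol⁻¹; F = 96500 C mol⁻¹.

Q = I·t = 0.03440 × 8800.0 = 302.7 C; n(e⁻) = 302.7/96500 = 0.003137 mol.
Theoretical n(Al) = n(e⁻)/3 = 0.001046 mol, i.e. m_theo = 0.001046 × 26.98 = 0.02821 g.
Efficiency = m_actual / m_theo = 0.0254 / 0.02821 = 90.0 %.

90.0 %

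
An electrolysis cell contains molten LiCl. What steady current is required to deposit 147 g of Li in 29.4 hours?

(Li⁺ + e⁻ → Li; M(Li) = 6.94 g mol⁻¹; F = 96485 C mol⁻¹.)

19.3 A

n(Li) = 147 / 6.94 = 21.18 mol.
n(e⁻) = 1 × 21.18 = 21.18 mol.
Q = n(e⁻)·F = 21.18 × 96485 = 2044000 C.
I = Q/t = 2044000 / 105840 s = 19.3 A.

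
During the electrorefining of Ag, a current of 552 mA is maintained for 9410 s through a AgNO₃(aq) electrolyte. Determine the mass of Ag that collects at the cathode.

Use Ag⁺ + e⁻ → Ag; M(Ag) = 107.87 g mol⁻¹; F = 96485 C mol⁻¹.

Q = I·t = 0.5520 A × 9410.0 s = 5194 C.
n(e⁻) = Q/F = 5194 / 96485 = 0.05384 mol.
Ag⁺ + e⁻ → Ag, so n(Ag) = n(e⁻)/1 = 0.05384 mol.
m = n·M = 0.05384 × 107.87 = 5.81 g.

5.81 g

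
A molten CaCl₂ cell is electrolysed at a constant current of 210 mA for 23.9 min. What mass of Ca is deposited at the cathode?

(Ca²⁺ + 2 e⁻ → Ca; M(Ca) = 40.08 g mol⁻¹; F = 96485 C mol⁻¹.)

Q = I·t = 0.2100 A × 1434.0 s = 301.1 C.
n(e⁻) = Q/F = 301.1 / 96485 = 0.003121 mol.
Ca²⁺ + 2 e⁻ → Ca, so n(Ca) = n(e⁻)/2 = 0.001561 mol.
m = n·M = 0.001561 × 40.08 = 0.0625 g.

0.0625 g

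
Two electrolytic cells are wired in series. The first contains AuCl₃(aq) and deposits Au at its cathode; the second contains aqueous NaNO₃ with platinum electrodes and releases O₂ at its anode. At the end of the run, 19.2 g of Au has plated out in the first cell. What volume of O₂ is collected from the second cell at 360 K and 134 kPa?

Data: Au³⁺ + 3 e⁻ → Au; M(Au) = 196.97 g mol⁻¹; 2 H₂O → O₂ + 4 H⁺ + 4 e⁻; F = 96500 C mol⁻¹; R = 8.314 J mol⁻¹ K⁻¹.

n(Au) = 19.2 / 196.97 = 0.09748 mol, so n(e⁻) = 3 × 0.09748 = 0.2924 mol.
The cells are in series, so the same 0.2924 mol of electrons passes through the second cell.
2 H₂O → O₂ + 4 H⁺ + 4 e⁻ — 4 mol e⁻ per mol O₂, so n(O₂) = 0.2924/4 = 0.07311 mol.
V = nRT/P = (0.07311 × 8.314 × 360) / (134 × 10³) = 0.00163 m³ = 1.63 L.

1.63 L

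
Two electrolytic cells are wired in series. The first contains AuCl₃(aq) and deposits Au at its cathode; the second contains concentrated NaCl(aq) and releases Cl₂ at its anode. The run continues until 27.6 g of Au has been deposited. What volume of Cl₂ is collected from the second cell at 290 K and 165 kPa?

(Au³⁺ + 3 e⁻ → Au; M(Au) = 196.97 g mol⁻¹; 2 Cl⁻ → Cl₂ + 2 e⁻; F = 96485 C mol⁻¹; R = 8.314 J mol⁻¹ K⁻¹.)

3.07 L

n(Au) = 27.6 / 196.97 = 0.1401 mol, so n(e⁻) = 3 × 0.1401 = 0.4204 mol.
The cells are in series, so the same 0.4204 mol of electrons passes through the second cell.
2 Cl⁻ → Cl₂ + 2 e⁻ — 2 mol e⁻ per mol Cl₂, so n(Cl₂) = 0.4204/2 = 0.2102 mol.
V = nRT/P = (0.2102 × 8.314 × 290) / (165 × 10³) = 0.00307 m³ = 3.07 L.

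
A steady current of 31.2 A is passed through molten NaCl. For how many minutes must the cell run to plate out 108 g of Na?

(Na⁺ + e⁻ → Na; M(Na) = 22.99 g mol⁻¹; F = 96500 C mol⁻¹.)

242 min

n(Na) = m/M = 108 / 22.99 = 4.698 mol.
Each Na atom requires 1 electron, so n(e⁻) = 1 × 4.698 = 4.698 mol.
Q = n(e⁻)·F = 4.698 × 96500 = 453300 C.
t = Q/I = 453300 / 31.20 A = 14530 s = 242 min.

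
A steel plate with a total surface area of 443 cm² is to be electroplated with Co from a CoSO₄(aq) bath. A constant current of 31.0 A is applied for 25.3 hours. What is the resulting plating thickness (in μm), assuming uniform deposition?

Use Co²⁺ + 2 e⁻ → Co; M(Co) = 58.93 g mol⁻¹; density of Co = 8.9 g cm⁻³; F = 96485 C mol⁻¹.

Q = I·t = 31.00 × 91080 = 2823000 C; n(e⁻) = 29.26 mol.
n(Co) = n(e⁻)/2 = 14.63 mol, so m = 14.63 × 58.93 = 862.2 g.
Volume = m/ρ = 862.2 / 8.9 = 96.88 cm³.
Thickness = V/A = 96.88 / 443 = 0.219 cm = 2190 μm.

2190 μm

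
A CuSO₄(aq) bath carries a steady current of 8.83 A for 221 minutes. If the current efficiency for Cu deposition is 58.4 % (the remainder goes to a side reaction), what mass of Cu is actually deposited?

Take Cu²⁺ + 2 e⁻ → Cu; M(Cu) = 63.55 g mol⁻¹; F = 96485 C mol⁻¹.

Q = I·t = 8.830 × 13260 = 117100 C.
n(e⁻) = 117100/96485 = 1.214 mol; theoretically n(Cu) = 1.214/2 = 0.6068 mol, m_theo = 38.56 g.
At 58.4 % efficiency, m_actual = 0.584 × 38.56 = 22.5 g.

22.5 g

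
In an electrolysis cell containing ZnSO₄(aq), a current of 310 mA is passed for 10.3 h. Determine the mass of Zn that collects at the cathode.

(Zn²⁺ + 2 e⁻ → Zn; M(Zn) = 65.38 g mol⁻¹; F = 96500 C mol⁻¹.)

Q = I·t = 0.3100 A × 37080 s = 11490 C.
n(e⁻) = Q/F = 11490 / 96500 = 0.1191 mol.
Zn²⁺ + 2 e⁻ → Zn, so n(Zn) = n(e⁻)/2 = 0.05956 mol.
m = n·M = 0.05956 × 65.38 = 3.89 g.

3.89 g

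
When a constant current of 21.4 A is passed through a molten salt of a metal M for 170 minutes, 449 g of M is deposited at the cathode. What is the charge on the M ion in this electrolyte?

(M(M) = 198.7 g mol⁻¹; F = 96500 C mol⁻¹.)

+1

Q = I·t = 21.40 A × 10200 s = 218300 C, so n(e⁻) = 218300/96500 = 2.262 mol.
n(M) deposited = 449 / 198.7 = 2.260 mol.
Electrons per atom = n(e⁻)/n(M) = 2.262 / 2.260 = 1.00 ≈ 1, so the ion is M⁺.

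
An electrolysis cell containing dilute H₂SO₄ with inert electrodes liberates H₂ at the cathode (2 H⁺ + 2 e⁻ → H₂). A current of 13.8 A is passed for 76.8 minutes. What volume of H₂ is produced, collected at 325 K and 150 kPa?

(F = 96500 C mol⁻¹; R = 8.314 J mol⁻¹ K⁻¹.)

5.94 L

Q = I·t = 13.80 A × 4608.0 s = 63590 C.
n(e⁻) = Q/F = 63590 / 96500 = 0.6590 mol.
2 electrons are transferred per H₂ molecule, so n(H₂) = 0.6590 / 2 = 0.3295 mol.
V = nRT/P = (0.3295 × 8.314 × 325) / (150 × 10³ Pa) = 0.00594 m³ = 5.94 L.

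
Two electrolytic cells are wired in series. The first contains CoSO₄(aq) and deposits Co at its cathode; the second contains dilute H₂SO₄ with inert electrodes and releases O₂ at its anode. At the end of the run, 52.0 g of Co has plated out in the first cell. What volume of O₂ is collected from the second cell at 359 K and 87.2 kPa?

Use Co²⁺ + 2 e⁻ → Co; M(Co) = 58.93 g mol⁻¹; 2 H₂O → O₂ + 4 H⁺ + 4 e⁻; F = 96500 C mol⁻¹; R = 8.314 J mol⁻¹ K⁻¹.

n(Co) = 52.0 / 58.93 = 0.8824 mol, so n(e⁻) = 2 × 0.8824 = 1.765 mol.
The cells are in series, so the same 1.765 mol of electrons passes through the second cell.
2 H₂O → O₂ + 4 H⁺ + 4 e⁻ — 4 mol e⁻ per mol O₂, so n(O₂) = 1.765/4 = 0.4412 mol.
V = nRT/P = (0.4412 × 8.314 × 359) / (87.2 × 10³) = 0.0151 m³ = 15.1 L.

15.1 L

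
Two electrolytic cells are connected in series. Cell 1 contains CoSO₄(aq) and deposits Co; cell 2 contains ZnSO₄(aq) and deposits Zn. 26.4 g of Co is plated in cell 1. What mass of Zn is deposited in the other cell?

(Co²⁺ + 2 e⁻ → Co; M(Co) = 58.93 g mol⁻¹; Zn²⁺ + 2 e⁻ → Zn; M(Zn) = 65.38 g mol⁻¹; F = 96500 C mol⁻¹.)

n(Co) = 26.4 / 58.93 = 0.4480 mol.
Since Co²⁺ + 2 e⁻ → Co, n(e⁻) passed = 2 × 0.4480 = 0.8960 mol.
Cells in series carry the same charge, so the same 0.8960 mol of electrons passes through cell 2.
Zn²⁺ + 2 e⁻ → Zn, so n(Zn) = 0.8960 / 2 = 0.4480 mol.
m(Zn) = 0.4480 × 65.38 = 29.3 g.

29.3 g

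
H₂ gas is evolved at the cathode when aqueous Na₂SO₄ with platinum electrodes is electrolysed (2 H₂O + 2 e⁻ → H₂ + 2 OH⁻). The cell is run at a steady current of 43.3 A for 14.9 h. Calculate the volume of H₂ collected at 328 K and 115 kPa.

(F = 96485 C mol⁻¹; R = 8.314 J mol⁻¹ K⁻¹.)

285 L

Q = I·t = 43.30 A × 53640 s = 2323000 C.
n(e⁻) = Q/F = 2323000 / 96485 = 24.07 mol.
2 electrons are transferred per H₂ molecule, so n(H₂) = 24.07 / 2 = 12.04 mol.
V = nRT/P = (12.04 × 8.314 × 328) / (115 × 10³ Pa) = 0.285 m³ = 285 L.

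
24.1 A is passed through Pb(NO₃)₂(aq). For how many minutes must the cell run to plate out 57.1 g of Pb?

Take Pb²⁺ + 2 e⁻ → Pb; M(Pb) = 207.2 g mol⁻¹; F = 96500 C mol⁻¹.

36.8 min

n(Pb) = m/M = 57.1 / 207.2 = 0.2756 mol.
Each Pb atom requires 2 electrons, so n(e⁻) = 2 × 0.2756 = 0.5512 mol.
Q = n(e⁻)·F = 0.5512 × 96500 = 53190 C.
t = Q/I = 53190 / 24.10 A = 2207 s = 36.8 min.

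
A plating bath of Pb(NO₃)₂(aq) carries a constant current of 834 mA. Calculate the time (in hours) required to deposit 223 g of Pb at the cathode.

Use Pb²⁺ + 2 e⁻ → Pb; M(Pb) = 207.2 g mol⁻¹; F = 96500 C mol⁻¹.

n(Pb) = m/M = 223 / 207.2 = 1.076 mol.
Each Pb atom requires 2 electrons, so n(e⁻) = 2 × 1.076 = 2.153 mol.
Q = n(e⁻)·F = 2.153 × 96500 = 207700 C.
t = Q/I = 207700 / 0.8340 A = 249100 s = 69.2 h.

69.2 h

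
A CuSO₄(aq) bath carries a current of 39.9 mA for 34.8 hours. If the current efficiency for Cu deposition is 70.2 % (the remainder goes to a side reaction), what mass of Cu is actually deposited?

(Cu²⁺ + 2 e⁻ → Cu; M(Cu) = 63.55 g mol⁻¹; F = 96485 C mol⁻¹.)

1.16 g

Q = I·t = 0.03990 × 125280 = 4999 C.
n(e⁻) = 4999/96485 = 0.05181 mol; theoretically n(Cu) = 0.05181/2 = 0.02590 mol, m_theo = 1.646 g.
At 70.2 % efficiency, m_actual = 0.702 × 1.646 = 1.16 g.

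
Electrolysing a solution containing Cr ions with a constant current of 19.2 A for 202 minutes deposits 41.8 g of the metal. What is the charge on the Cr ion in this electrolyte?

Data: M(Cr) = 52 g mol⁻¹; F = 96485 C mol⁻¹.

+3

Q = I·t = 19.20 A × 12120 s = 232700 C, so n(e⁻) = 232700/96485 = 2.412 mol.
n(Cr) deposited = 41.8 / 52 = 0.8038 mol.
Electrons per atom = n(e⁻)/n(Cr) = 2.412 / 0.8038 = 3.00 ≈ 3, so the ion is Cr³⁺.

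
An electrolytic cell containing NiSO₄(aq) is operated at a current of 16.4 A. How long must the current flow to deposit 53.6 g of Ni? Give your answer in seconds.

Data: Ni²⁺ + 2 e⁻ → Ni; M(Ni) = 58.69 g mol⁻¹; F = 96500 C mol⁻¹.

n(Ni) = m/M = 53.6 / 58.69 = 0.9133 mol.
Each Ni atom requires 2 electrons, so n(e⁻) = 2 × 0.9133 = 1.827 mol.
Q = n(e⁻)·F = 1.827 × 96500 = 176300 C.
t = Q/I = 176300 / 16.40 A = 10750 s.

10700 s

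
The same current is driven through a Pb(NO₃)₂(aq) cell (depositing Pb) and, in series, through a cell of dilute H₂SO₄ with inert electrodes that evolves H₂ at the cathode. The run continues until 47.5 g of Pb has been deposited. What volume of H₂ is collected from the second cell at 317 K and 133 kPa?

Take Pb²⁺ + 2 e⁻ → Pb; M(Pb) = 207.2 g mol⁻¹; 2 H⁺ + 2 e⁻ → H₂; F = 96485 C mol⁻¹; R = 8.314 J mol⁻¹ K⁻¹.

n(Pb) = 47.5 / 207.2 = 0.2292 mol, so n(e⁻) = 2 × 0.2292 = 0.4585 mol.
The cells are in series, so the same 0.4585 mol of electrons passes through the second cell.
2 H⁺ + 2 e⁻ → H₂ — 2 mol e⁻ per mol H₂, so n(H₂) = 0.4585/2 = 0.2292 mol.
V = nRT/P = (0.2292 × 8.314 × 317) / (133 × 10³) = 0.00454 m³ = 4.54 L.

4.54 L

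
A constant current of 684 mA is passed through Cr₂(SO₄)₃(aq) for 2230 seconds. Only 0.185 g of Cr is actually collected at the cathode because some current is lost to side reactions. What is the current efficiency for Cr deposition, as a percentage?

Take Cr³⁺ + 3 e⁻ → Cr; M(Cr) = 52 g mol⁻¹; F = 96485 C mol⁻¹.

67.5 %

Q = I·t = 0.6840 × 2230.0 = 1525 C; n(e⁻) = 1525/96485 = 0.01581 mol.
Theoretical n(Cr) = n(e⁻)/3 = 0.005270 mol, i.e. m_theo = 0.005270 × 52 = 0.2740 g.
Efficiency = m_actual / m_theo = 0.185 / 0.2740 = 67.5 %.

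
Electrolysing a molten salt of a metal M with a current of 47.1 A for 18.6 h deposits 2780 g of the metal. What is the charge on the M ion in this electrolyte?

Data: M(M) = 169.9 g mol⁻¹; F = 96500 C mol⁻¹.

Q = I·t = 47.10 A × 66960 s = 3154000 C, so n(e⁻) = 3154000/96500 = 32.68 mol.
n(M) deposited = 2780 / 169.9 = 16.36 mol.
Electrons per atom = n(e⁻)/n(M) = 32.68 / 16.36 = 2.00 ≈ 2, so the ion is M²⁺.

+2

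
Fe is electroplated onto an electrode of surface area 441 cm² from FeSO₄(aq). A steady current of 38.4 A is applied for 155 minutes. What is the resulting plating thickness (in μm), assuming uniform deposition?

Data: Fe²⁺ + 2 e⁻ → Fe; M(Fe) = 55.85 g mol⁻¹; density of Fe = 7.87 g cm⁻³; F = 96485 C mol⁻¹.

Q = I·t = 38.40 × 9300.0 = 357100 C; n(e⁻) = 3.701 mol.
n(Fe) = n(e⁻)/2 = 1.851 mol, so m = 1.851 × 55.85 = 103.4 g.
Volume = m/ρ = 103.4 / 7.87 = 13.13 cm³.
Thickness = V/A = 13.13 / 441 = 0.0298 cm = 298 μm.

298 μm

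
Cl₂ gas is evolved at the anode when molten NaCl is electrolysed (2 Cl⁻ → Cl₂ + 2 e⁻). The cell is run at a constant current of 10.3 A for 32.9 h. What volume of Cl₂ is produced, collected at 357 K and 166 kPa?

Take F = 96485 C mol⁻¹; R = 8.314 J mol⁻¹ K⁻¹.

113 L

Q = I·t = 10.30 A × 118440 s = 1220000 C.
n(e⁻) = Q/F = 1220000 / 96485 = 12.64 mol.
2 electrons are transferred per Cl₂ molecule, so n(Cl₂) = 12.64 / 2 = 6.322 mol.
V = nRT/P = (6.322 × 8.314 × 357) / (166 × 10³ Pa) = 0.113 m³ = 113 L.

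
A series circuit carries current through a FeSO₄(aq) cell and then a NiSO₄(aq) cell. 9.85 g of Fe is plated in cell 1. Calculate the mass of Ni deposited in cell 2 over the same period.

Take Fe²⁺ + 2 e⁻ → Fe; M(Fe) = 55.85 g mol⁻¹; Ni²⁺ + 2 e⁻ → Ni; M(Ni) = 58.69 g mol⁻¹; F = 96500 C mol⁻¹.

10.4 g

n(Fe) = 9.85 / 55.85 = 0.1764 mol.
Since Fe²⁺ + 2 e⁻ → Fe, n(e⁻) passed = 2 × 0.1764 = 0.3527 mol.
Cells in series carry the same charge, so the same 0.3527 mol of electrons passes through cell 2.
Ni²⁺ + 2 e⁻ → Ni, so n(Ni) = 0.3527 / 2 = 0.1764 mol.
m(Ni) = 0.1764 × 58.69 = 10.4 g.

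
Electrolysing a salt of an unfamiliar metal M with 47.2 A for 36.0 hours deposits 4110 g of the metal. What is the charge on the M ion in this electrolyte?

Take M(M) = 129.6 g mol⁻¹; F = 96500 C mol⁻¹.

+2

Q = I·t = 47.20 A × 129600 s = 6117000 C, so n(e⁻) = 6117000/96500 = 63.39 mol.
n(M) deposited = 4110 / 129.6 = 31.71 mol.
Electrons per atom = n(e⁻)/n(M) = 63.39 / 31.71 = 2.00 ≈ 2, so the ion is M²⁺.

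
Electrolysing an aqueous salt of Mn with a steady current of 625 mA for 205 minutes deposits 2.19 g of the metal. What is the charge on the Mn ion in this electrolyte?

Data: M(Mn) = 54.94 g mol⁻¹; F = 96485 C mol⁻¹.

+2

Q = I·t = 0.6250 A × 12300 s = 7688 C, so n(e⁻) = 7688/96485 = 0.07968 mol.
n(Mn) deposited = 2.19 / 54.94 = 0.03986 mol.
Electrons per atom = n(e⁻)/n(Mn) = 0.07968 / 0.03986 = 2.00 ≈ 2, so the ion is Mn²⁺.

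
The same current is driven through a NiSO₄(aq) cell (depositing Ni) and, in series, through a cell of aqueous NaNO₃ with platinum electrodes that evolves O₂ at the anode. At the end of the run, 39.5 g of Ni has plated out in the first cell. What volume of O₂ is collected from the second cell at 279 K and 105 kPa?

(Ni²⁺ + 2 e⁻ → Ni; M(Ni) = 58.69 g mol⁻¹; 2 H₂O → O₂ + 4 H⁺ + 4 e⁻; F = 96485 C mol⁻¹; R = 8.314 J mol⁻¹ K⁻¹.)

n(Ni) = 39.5 / 58.69 = 0.6730 mol, so n(e⁻) = 2 × 0.6730 = 1.346 mol.
The cells are in series, so the same 1.346 mol of electrons passes through the second cell.
2 H₂O → O₂ + 4 H⁺ + 4 e⁻ — 4 mol e⁻ per mol O₂, so n(O₂) = 1.346/4 = 0.3365 mol.
V = nRT/P = (0.3365 × 8.314 × 279) / (105 × 10³) = 0.00743 m³ = 7.43 L.

7.43 L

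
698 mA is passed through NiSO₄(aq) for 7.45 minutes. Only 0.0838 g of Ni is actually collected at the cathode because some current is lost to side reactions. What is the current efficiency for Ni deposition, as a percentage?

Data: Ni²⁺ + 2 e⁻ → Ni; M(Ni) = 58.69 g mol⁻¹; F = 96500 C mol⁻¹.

88.3 %

Q = I·t = 0.6980 × 447.00 = 312.0 C; n(e⁻) = 312.0/96500 = 0.003233 mol.
Theoretical n(Ni) = n(e⁻)/2 = 0.001617 mol, i.e. m_theo = 0.001617 × 58.69 = 0.09488 g.
Efficiency = m_actual / m_theo = 0.0838 / 0.09488 = 88.3 %.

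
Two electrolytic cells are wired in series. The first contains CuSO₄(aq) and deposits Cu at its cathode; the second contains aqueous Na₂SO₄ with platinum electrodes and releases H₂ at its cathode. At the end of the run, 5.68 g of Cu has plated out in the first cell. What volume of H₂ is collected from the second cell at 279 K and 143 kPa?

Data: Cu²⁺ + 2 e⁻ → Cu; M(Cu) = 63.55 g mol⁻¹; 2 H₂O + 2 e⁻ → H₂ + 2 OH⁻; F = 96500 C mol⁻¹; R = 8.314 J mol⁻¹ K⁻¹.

1.45 L

n(Cu) = 5.68 / 63.55 = 0.08938 mol, so n(e⁻) = 2 × 0.08938 = 0.1788 mol.
The cells are in series, so the same 0.1788 mol of electrons passes through the second cell.
2 H₂O + 2 e⁻ → H₂ + 2 OH⁻ — 2 mol e⁻ per mol H₂, so n(H₂) = 0.1788/2 = 0.08938 mol.
V = nRT/P = (0.08938 × 8.314 × 279) / (143 × 10³) = 0.00145 m³ = 1.45 L.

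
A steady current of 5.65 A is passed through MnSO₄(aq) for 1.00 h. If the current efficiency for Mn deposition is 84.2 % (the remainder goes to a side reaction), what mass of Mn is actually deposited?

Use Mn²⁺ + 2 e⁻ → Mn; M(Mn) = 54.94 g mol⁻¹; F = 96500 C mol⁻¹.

Q = I·t = 5.650 × 3600.0 = 20340 C.
n(e⁻) = 20340/96500 = 0.2108 mol; theoretically n(Mn) = 0.2108/2 = 0.1054 mol, m_theo = 5.790 g.
At 84.2 % efficiency, m_actual = 0.842 × 5.790 = 4.88 g.

4.88 g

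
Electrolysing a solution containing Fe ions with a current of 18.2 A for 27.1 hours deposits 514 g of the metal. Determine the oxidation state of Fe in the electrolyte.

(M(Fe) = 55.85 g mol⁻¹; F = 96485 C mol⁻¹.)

Q = I·t = 18.20 A × 97560 s = 1776000 C, so n(e⁻) = 1776000/96485 = 18.40 mol.
n(Fe) deposited = 514 / 55.85 = 9.203 mol.
Electrons per atom = n(e⁻)/n(Fe) = 18.40 / 9.203 = 2.00 ≈ 2, so the ion is Fe²⁺.

+2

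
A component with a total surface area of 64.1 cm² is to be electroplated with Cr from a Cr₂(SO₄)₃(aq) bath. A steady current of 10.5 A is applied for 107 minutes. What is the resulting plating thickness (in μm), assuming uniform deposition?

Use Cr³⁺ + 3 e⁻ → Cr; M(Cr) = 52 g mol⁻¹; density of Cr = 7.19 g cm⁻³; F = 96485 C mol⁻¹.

263 μm

Q = I·t = 10.50 × 6420.0 = 67410 C; n(e⁻) = 0.6987 mol.
n(Cr) = n(e⁻)/3 = 0.2329 mol, so m = 0.2329 × 52 = 12.11 g.
Volume = m/ρ = 12.11 / 7.19 = 1.684 cm³.
Thickness = V/A = 1.684 / 64.1 = 0.0263 cm = 263 μm.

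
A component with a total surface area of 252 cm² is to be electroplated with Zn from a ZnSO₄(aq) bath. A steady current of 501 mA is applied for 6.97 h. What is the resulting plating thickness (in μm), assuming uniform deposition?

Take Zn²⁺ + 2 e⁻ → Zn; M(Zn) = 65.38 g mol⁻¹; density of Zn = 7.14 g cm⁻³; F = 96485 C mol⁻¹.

Q = I·t = 0.5010 × 25092 = 12570 C; n(e⁻) = 0.1303 mol.
n(Zn) = n(e⁻)/2 = 0.06515 mol, so m = 0.06515 × 65.38 = 4.259 g.
Volume = m/ρ = 4.259 / 7.14 = 0.5965 cm³.
Thickness = V/A = 0.5965 / 252 = 0.00237 cm = 23.7 μm.

23.7 μm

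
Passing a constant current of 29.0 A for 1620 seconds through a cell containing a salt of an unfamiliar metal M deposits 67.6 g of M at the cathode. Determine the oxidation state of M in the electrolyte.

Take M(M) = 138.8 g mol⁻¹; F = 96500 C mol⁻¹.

Q = I·t = 29.00 A × 1620.0 s = 46980 C, so n(e⁻) = 46980/96500 = 0.4868 mol.
n(M) deposited = 67.6 / 138.8 = 0.4870 mol.
Electrons per atom = n(e⁻)/n(M) = 0.4868 / 0.4870 = 1.00 ≈ 1, so the ion is M⁺.

+1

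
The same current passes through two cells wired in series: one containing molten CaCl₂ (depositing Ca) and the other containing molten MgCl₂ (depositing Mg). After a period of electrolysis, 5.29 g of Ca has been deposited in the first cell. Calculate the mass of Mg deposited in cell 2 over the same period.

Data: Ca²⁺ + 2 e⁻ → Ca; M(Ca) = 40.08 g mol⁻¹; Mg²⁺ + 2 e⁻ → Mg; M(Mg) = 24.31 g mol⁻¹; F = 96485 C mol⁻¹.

n(Ca) = 5.29 / 40.08 = 0.1320 mol.
Since Ca²⁺ + 2 e⁻ → Ca, n(e⁻) passed = 2 × 0.1320 = 0.2640 mol.
Cells in series carry the same charge, so the same 0.2640 mol of electrons passes through cell 2.
Mg²⁺ + 2 e⁻ → Mg, so n(Mg) = 0.2640 / 2 = 0.1320 mol.
m(Mg) = 0.1320 × 24.31 = 3.21 g.

3.21 g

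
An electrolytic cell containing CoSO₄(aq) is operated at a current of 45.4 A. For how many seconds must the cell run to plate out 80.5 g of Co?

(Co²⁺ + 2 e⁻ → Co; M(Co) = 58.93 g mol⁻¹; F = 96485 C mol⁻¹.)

n(Co) = m/M = 80.5 / 58.93 = 1.366 mol.
Each Co atom requires 2 electrons, so n(e⁻) = 2 × 1.366 = 2.732 mol.
Q = n(e⁻)·F = 2.732 × 96485 = 263600 C.
t = Q/I = 263600 / 45.40 A = 5806 s.

5810 s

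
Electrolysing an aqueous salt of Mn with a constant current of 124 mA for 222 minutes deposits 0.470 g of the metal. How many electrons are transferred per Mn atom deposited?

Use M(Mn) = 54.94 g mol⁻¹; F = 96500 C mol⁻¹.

2

Q = I·t = 0.1240 A × 13320 s = 1652 C, so n(e⁻) = 1652/96500 = 0.01712 mol.
n(Mn) deposited = 0.470 / 54.94 = 0.008555 mol.
Electrons per atom = n(e⁻)/n(Mn) = 0.01712 / 0.008555 = 2.00 ≈ 2, so the ion is Mn²⁺.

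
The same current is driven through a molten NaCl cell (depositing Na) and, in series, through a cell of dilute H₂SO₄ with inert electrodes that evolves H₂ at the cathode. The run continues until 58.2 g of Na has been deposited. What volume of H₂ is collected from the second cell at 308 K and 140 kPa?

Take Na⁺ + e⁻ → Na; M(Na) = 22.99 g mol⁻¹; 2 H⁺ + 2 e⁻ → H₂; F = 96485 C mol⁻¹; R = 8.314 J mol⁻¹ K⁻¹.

n(Na) = 58.2 / 22.99 = 2.532 mol, so n(e⁻) = 1 × 2.532 = 2.532 mol.
The cells are in series, so the same 2.532 mol of electrons passes through the second cell.
2 H⁺ + 2 e⁻ → H₂ — 2 mol e⁻ per mol H₂, so n(H₂) = 2.532/2 = 1.266 mol.
V = nRT/P = (1.266 × 8.314 × 308) / (140 × 10³) = 0.0232 m³ = 23.2 L.

23.2 L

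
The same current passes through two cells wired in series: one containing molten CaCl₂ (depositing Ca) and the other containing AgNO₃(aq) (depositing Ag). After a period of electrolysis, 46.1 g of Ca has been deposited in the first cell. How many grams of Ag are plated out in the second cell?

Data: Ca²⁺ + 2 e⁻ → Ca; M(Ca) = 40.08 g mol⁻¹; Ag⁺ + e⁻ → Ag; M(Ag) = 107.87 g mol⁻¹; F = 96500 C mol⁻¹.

248 g

n(Ca) = 46.1 / 40.08 = 1.150 mol.
Since Ca²⁺ + 2 e⁻ → Ca, n(e⁻) passed = 2 × 1.150 = 2.300 mol.
Cells in series carry the same charge, so the same 2.300 mol of electrons passes through cell 2.
Ag⁺ + e⁻ → Ag, so n(Ag) = 2.300 / 1 = 2.300 mol.
m(Ag) = 2.300 × 107.87 = 248 g.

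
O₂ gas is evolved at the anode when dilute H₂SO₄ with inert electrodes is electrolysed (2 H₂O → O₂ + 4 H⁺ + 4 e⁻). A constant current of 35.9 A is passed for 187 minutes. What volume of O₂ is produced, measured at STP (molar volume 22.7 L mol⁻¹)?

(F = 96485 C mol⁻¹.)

Q = I·t = 35.90 A × 11220 s = 402800 C.
n(e⁻) = Q/F = 402800 / 96485 = 4.175 mol.
4 electrons are transferred per O₂ molecule, so n(O₂) = 4.175 / 4 = 1.044 mol.
V = n × V_m = 1.044 × 22.7 = 23.7 L.

23.7 L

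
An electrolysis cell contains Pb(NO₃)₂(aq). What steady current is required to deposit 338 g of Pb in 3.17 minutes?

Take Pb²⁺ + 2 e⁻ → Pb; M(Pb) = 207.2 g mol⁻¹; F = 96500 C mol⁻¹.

n(Pb) = 338 / 207.2 = 1.631 mol.
n(e⁻) = 2 × 1.631 = 3.263 mol.
Q = n(e⁻)·F = 3.263 × 96500 = 314800 C.
I = Q/t = 314800 / 190.20 s = 1660 A.

1660 A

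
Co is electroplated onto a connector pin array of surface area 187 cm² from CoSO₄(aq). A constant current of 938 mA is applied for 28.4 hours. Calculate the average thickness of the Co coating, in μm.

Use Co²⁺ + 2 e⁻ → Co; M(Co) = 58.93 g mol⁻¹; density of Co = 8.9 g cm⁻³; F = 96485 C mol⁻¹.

176 μm

Q = I·t = 0.9380 × 102240 = 95900 C; n(e⁻) = 0.9939 mol.
n(Co) = n(e⁻)/2 = 0.4970 mol, so m = 0.4970 × 58.93 = 29.29 g.
Volume = m/ρ = 29.29 / 8.9 = 3.291 cm³.
Thickness = V/A = 3.291 / 187 = 0.0176 cm = 176 μm.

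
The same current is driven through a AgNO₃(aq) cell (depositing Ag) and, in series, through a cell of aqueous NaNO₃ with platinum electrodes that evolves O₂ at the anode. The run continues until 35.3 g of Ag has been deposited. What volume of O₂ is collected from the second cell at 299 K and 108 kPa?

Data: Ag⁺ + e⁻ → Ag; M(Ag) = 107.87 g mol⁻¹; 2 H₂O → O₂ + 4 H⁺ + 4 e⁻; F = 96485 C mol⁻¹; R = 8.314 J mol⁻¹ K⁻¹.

1.88 L

n(Ag) = 35.3 / 107.87 = 0.3272 mol, so n(e⁻) = 1 × 0.3272 = 0.3272 mol.
The cells are in series, so the same 0.3272 mol of electrons passes through the second cell.
2 H₂O → O₂ + 4 H⁺ + 4 e⁻ — 4 mol e⁻ per mol O₂, so n(O₂) = 0.3272/4 = 0.08181 mol.
V = nRT/P = (0.08181 × 8.314 × 299) / (108 × 10³) = 0.00188 m³ = 1.88 L.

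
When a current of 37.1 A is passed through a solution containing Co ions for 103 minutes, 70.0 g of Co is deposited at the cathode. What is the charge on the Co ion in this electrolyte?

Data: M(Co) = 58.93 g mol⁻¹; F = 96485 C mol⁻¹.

+2

Q = I·t = 37.10 A × 6180.0 s = 229300 C, so n(e⁻) = 229300/96485 = 2.376 mol.
n(Co) deposited = 70.0 / 58.93 = 1.188 mol.
Electrons per atom = n(e⁻)/n(Co) = 2.376 / 1.188 = 2.00 ≈ 2, so the ion is Co²⁺.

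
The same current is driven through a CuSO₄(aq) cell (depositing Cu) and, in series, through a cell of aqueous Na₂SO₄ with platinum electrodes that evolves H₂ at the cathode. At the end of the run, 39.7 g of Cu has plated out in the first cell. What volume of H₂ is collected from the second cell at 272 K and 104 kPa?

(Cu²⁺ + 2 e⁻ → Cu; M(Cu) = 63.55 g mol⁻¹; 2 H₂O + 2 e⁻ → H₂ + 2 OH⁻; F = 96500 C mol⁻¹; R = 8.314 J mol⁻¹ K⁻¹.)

13.6 L

n(Cu) = 39.7 / 63.55 = 0.6247 mol, so n(e⁻) = 2 × 0.6247 = 1.249 mol.
The cells are in series, so the same 1.249 mol of electrons passes through the second cell.
2 H₂O + 2 e⁻ → H₂ + 2 OH⁻ — 2 mol e⁻ per mol H₂, so n(H₂) = 1.249/2 = 0.6247 mol.
V = nRT/P = (0.6247 × 8.314 × 272) / (104 × 10³) = 0.0136 m³ = 13.6 L.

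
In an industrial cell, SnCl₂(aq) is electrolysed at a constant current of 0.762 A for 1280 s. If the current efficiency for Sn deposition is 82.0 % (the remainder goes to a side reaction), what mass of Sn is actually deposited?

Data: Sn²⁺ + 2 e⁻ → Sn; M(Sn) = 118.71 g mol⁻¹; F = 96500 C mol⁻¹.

Q = I·t = 0.7620 × 1280.0 = 975.4 C.
n(e⁻) = 975.4/96500 = 0.01011 mol; theoretically n(Sn) = 0.01011/2 = 0.005054 mol, m_theo = 0.5999 g.
At 82.0 % efficiency, m_actual = 0.820 × 0.5999 = 0.492 g.

0.492 g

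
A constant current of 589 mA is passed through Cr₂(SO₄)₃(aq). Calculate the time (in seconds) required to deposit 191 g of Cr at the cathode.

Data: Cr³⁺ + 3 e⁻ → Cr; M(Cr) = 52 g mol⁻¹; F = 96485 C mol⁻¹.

n(Cr) = m/M = 191 / 52 = 3.673 mol.
Each Cr atom requires 3 electrons, so n(e⁻) = 3 × 3.673 = 11.02 mol.
Q = n(e⁻)·F = 11.02 × 96485 = 1063000 C.
t = Q/I = 1063000 / 0.5890 A = 1805000 s.

1.81 × 10⁶ s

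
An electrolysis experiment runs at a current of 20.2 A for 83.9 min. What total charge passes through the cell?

1.02 × 10⁵ C

Q = I·t = 20.20 A × 5034.0 s = 1.02 × 10⁵ C.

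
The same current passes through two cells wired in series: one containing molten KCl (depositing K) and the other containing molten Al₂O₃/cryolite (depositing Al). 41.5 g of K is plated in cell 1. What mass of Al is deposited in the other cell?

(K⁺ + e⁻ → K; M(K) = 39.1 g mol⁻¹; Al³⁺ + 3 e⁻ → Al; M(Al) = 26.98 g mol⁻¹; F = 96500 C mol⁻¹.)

n(K) = 41.5 / 39.1 = 1.061 mol.
Since K⁺ + e⁻ → K, n(e⁻) passed = 1 × 1.061 = 1.061 mol.
Cells in series carry the same charge, so the same 1.061 mol of electrons passes through cell 2.
Al³⁺ + 3 e⁻ → Al, so n(Al) = 1.061 / 3 = 0.3538 mol.
m(Al) = 0.3538 × 26.98 = 9.55 g.

9.55 g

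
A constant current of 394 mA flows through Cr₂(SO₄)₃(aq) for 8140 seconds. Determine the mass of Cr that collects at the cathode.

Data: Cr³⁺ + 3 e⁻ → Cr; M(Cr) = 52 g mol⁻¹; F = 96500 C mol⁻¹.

Q = I·t = 0.3940 A × 8140.0 s = 3207 C.
n(e⁻) = Q/F = 3207 / 96500 = 0.03323 mol.
Cr³⁺ + 3 e⁻ → Cr, so n(Cr) = n(e⁻)/3 = 0.01108 mol.
m = n·M = 0.01108 × 52 = 0.576 g.

0.576 g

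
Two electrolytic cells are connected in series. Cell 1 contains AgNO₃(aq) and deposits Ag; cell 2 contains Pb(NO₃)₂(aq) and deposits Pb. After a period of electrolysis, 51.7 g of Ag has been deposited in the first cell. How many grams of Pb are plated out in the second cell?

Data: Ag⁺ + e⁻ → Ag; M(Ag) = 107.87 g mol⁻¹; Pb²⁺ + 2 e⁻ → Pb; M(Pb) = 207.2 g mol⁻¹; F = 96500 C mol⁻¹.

n(Ag) = 51.7 / 107.87 = 0.4793 mol.
Since Ag⁺ + e⁻ → Ag, n(e⁻) passed = 1 × 0.4793 = 0.4793 mol.
Cells in series carry the same charge, so the same 0.4793 mol of electrons passes through cell 2.
Pb²⁺ + 2 e⁻ → Pb, so n(Pb) = 0.4793 / 2 = 0.2396 mol.
m(Pb) = 0.2396 × 207.2 = 49.7 g.

49.7 g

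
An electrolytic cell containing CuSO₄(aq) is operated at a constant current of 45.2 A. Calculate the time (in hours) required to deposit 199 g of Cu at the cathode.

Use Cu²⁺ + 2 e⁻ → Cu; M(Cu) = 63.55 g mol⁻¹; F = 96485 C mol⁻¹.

n(Cu) = m/M = 199 / 63.55 = 3.131 mol.
Each Cu atom requires 2 electrons, so n(e⁻) = 2 × 3.131 = 6.263 mol.
Q = n(e⁻)·F = 6.263 × 96485 = 604300 C.
t = Q/I = 604300 / 45.20 A = 13370 s = 3.71 h.

3.71 h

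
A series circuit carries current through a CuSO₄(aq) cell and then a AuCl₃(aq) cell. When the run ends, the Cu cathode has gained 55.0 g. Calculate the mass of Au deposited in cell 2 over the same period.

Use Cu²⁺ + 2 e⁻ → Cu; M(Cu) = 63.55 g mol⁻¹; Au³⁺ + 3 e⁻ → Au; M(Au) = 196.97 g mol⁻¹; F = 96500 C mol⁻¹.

n(Cu) = 55.0 / 63.55 = 0.8655 mol.
Since Cu²⁺ + 2 e⁻ → Cu, n(e⁻) passed = 2 × 0.8655 = 1.731 mol.
Cells in series carry the same charge, so the same 1.731 mol of electrons passes through cell 2.
Au³⁺ + 3 e⁻ → Au, so n(Au) = 1.731 / 3 = 0.5770 mol.
m(Au) = 0.5770 × 196.97 = 114 g.

114 g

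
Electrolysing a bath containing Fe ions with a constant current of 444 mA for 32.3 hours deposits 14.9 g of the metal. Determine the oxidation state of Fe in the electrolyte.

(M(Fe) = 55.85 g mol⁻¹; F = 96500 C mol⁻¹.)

Q = I·t = 0.4440 A × 116280 s = 51630 C, so n(e⁻) = 51630/96500 = 0.5350 mol.
n(Fe) deposited = 14.9 / 55.85 = 0.2668 mol.
Electrons per atom = n(e⁻)/n(Fe) = 0.5350 / 0.2668 = 2.01 ≈ 2, so the ion is Fe²⁺.

+2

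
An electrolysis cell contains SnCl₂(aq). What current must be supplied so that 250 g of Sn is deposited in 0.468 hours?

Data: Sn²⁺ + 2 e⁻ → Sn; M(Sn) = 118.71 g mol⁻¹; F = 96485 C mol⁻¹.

241 A

n(Sn) = 250 / 118.71 = 2.106 mol.
n(e⁻) = 2 × 2.106 = 4.212 mol.
Q = n(e⁻)·F = 4.212 × 96485 = 406400 C.
I = Q/t = 406400 / 1684.8 s = 241 A.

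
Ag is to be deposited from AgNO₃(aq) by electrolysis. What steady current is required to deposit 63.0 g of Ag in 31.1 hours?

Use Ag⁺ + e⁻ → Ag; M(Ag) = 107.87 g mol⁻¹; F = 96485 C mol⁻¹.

n(Ag) = 63.0 / 107.87 = 0.5840 mol.
n(e⁻) = 1 × 0.5840 = 0.5840 mol.
Q = n(e⁻)·F = 0.5840 × 96485 = 56350 C.
I = Q/t = 56350 / 111960 s = 0.503 A.

0.503 A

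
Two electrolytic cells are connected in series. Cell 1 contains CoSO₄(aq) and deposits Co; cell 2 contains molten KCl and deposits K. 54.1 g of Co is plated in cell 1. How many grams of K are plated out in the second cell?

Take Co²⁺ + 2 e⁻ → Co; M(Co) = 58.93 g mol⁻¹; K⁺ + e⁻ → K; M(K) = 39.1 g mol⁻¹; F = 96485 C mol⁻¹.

n(Co) = 54.1 / 58.93 = 0.9180 mol.
Since Co²⁺ + 2 e⁻ → Co, n(e⁻) passed = 2 × 0.9180 = 1.836 mol.
Cells in series carry the same charge, so the same 1.836 mol of electrons passes through cell 2.
K⁺ + e⁻ → K, so n(K) = 1.836 / 1 = 1.836 mol.
m(K) = 1.836 × 39.1 = 71.8 g.

71.8 g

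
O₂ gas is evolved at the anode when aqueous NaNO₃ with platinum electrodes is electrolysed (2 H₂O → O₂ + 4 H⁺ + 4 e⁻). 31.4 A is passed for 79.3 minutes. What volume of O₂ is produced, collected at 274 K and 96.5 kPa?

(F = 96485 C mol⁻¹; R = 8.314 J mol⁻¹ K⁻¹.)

9.14 L

Q = I·t = 31.40 A × 4758.0 s = 149400 C.
n(e⁻) = Q/F = 149400 / 96485 = 1.548 mol.
4 electrons are transferred per O₂ molecule, so n(O₂) = 1.548 / 4 = 0.3871 mol.
V = nRT/P = (0.3871 × 8.314 × 274) / (96.5 × 10³ Pa) = 0.00914 m³ = 9.14 L.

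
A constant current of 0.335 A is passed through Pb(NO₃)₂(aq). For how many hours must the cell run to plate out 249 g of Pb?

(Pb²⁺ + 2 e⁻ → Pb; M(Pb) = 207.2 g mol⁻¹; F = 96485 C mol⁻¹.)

n(Pb) = m/M = 249 / 207.2 = 1.202 mol.
Each Pb atom requires 2 electrons, so n(e⁻) = 2 × 1.202 = 2.403 mol.
Q = n(e⁻)·F = 2.403 × 96485 = 231900 C.
t = Q/I = 231900 / 0.3350 A = 692200 s = 192 h.

192 h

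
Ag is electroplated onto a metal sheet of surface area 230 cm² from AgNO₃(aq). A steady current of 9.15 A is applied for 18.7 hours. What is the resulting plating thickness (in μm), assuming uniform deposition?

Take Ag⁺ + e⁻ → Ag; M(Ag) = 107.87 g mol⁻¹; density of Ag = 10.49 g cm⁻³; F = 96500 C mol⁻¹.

Q = I·t = 9.150 × 67320 = 616000 C; n(e⁻) = 6.383 mol.
n(Ag) = n(e⁻)/1 = 6.383 mol, so m = 6.383 × 107.87 = 688.6 g.
Volume = m/ρ = 688.6 / 10.49 = 65.64 cm³.
Thickness = V/A = 65.64 / 230 = 0.285 cm = 2850 μm.

2850 μm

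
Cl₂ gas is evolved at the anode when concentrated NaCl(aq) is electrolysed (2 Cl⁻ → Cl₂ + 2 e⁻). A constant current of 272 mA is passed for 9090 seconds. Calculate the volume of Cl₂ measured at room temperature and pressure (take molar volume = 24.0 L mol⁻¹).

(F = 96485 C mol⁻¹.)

Q = I·t = 0.2720 A × 9090.0 s = 2472 C.
n(e⁻) = Q/F = 2472 / 96485 = 0.02563 mol.
2 electrons are transferred per Cl₂ molecule, so n(Cl₂) = 0.02563 / 2 = 0.01281 mol.
V = n × V_m = 0.01281 × 24.0 = 0.308 L.

0.308 L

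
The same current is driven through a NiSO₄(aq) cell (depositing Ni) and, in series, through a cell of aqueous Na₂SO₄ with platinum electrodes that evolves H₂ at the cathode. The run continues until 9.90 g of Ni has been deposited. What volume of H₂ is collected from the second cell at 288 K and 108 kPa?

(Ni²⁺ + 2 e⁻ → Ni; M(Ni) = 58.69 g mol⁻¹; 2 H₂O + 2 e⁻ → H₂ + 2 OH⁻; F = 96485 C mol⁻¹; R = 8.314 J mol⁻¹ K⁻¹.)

3.74 L

n(Ni) = 9.90 / 58.69 = 0.1687 mol, so n(e⁻) = 2 × 0.1687 = 0.3374 mol.
The cells are in series, so the same 0.3374 mol of electrons passes through the second cell.
2 H₂O + 2 e⁻ → H₂ + 2 OH⁻ — 2 mol e⁻ per mol H₂, so n(H₂) = 0.3374/2 = 0.1687 mol.
V = nRT/P = (0.1687 × 8.314 × 288) / (108 × 10³) = 0.00374 m³ = 3.74 L.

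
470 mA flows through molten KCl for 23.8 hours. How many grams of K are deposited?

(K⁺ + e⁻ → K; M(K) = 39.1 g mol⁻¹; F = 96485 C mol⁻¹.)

16.3 g

Q = I·t = 0.4700 A × 85680 s = 40270 C.
n(e⁻) = Q/F = 40270 / 96485 = 0.4174 mol.
K⁺ + e⁻ → K, so n(K) = n(e⁻)/1 = 0.4174 mol.
m = n·M = 0.4174 × 39.1 = 16.3 g.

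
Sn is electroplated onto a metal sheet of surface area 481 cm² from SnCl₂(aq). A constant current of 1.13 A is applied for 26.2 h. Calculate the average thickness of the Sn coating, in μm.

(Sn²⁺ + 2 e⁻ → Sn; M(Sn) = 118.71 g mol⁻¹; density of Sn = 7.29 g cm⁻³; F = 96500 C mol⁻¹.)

Q = I·t = 1.130 × 94320 = 106600 C; n(e⁻) = 1.104 mol.
n(Sn) = n(e⁻)/2 = 0.5522 mol, so m = 0.5522 × 118.71 = 65.56 g.
Volume = m/ρ = 65.56 / 7.29 = 8.993 cm³.
Thickness = V/A = 8.993 / 481 = 0.0187 cm = 187 μm.

187 μm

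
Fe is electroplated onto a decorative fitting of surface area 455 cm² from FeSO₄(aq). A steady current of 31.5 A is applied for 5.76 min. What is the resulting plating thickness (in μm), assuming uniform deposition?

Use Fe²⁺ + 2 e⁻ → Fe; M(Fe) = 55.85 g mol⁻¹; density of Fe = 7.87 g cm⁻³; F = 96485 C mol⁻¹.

Q = I·t = 31.50 × 345.60 = 10890 C; n(e⁻) = 0.1128 mol.
n(Fe) = n(e⁻)/2 = 0.05641 mol, so m = 0.05641 × 55.85 = 3.151 g.
Volume = m/ρ = 3.151 / 7.87 = 0.4004 cm³.
Thickness = V/A = 0.4004 / 455 = 8.80 × 10⁻⁴ cm = 8.80 μm.

8.80 μm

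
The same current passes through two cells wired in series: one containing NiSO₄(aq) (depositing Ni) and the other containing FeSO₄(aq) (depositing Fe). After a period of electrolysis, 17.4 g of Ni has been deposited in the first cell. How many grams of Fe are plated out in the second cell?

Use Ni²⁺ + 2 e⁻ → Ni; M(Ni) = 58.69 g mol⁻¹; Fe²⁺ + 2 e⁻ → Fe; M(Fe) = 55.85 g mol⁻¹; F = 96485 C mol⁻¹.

16.6 g

n(Ni) = 17.4 / 58.69 = 0.2965 mol.
Since Ni²⁺ + 2 e⁻ → Ni, n(e⁻) passed = 2 × 0.2965 = 0.5929 mol.
Cells in series carry the same charge, so the same 0.5929 mol of electrons passes through cell 2.
Fe²⁺ + 2 e⁻ → Fe, so n(Fe) = 0.5929 / 2 = 0.2965 mol.
m(Fe) = 0.2965 × 55.85 = 16.6 g.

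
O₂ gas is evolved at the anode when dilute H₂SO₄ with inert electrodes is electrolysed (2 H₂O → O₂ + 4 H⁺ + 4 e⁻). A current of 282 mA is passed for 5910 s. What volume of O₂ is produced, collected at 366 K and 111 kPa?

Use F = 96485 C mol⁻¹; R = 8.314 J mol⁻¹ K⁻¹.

0.118 L

Q = I·t = 0.2820 A × 5910.0 s = 1667 C.
n(e⁻) = Q/F = 1667 / 96485 = 0.01727 mol.
4 electrons are transferred per O₂ molecule, so n(O₂) = 0.01727 / 4 = 0.004318 mol.
V = nRT/P = (0.004318 × 8.314 × 366) / (111 × 10³ Pa) = 1.18 × 10⁻⁴ m³ = 0.118 L.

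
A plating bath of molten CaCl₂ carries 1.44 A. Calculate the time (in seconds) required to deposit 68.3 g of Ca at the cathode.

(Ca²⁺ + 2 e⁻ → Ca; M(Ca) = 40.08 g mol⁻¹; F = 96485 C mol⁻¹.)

n(Ca) = m/M = 68.3 / 40.08 = 1.704 mol.
Each Ca atom requires 2 electrons, so n(e⁻) = 2 × 1.704 = 3.408 mol.
Q = n(e⁻)·F = 3.408 × 96485 = 328800 C.
t = Q/I = 328800 / 1.440 A = 228400 s.

2.28 × 10⁵ s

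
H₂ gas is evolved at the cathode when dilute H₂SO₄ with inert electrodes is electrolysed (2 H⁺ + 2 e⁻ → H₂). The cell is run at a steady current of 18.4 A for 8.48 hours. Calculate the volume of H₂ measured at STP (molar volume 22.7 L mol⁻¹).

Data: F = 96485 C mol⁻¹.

Q = I·t = 18.40 A × 30528 s = 561700 C.
n(e⁻) = Q/F = 561700 / 96485 = 5.822 mol.
2 electrons are transferred per H₂ molecule, so n(H₂) = 5.822 / 2 = 2.911 mol.
V = n × V_m = 2.911 × 22.7 = 66.1 L.

66.1 L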